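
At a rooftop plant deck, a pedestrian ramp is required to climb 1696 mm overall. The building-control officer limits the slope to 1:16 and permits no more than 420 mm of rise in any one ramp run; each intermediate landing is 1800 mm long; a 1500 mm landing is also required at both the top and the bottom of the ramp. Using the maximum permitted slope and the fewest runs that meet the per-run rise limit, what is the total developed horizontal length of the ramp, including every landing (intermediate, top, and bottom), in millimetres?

At most 420 each: 1696/420 = 4.04, giving 5 ramp runs. That means 4 intermediate landings.
Ramp run (horizontal) at 1:16: 1696 × 16 = 27136 mm.
4 intermediate landings contribute 4 × 1800 = 7200 mm.
Top and bottom landings: 2 × 1500 = 3000 mm.
Total = 27136 + 7200 + 3000 = 37336 mm.

37336 mm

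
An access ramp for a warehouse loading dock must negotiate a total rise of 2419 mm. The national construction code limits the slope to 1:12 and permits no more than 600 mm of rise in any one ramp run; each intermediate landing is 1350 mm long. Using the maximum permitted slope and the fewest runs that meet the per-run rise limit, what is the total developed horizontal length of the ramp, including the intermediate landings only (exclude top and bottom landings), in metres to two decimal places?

34.43 m

2419 / 600 = 4.03, so 5 ramp runs are needed. That means 4 intermediate landings.
Ramp run (horizontal) at 1:12: 2419 × 12 = 29028 mm.
Intermediate landings: 4 × 1350 = 5400 mm.
Total developed length = 29028 + 5400 = 34428 mm.
= 34.43 m.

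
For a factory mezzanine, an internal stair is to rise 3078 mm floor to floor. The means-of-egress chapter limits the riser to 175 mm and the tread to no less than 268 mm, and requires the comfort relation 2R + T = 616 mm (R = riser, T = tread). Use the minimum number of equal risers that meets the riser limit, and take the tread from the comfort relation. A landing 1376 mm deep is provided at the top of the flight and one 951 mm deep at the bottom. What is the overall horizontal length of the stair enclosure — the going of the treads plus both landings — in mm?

3078 / 175 = 17.59, so 18 risers are needed.
Each riser is 3078/18 = 171 mm (≤ 175 mm).
From 2R + T = 616: T = 616 − 342 = 274 mm.
Going = (18 − 1) × 274 = 4658 mm.
Enclosure = 4658 + 1376 + 951 = 6985 mm.

6985 mm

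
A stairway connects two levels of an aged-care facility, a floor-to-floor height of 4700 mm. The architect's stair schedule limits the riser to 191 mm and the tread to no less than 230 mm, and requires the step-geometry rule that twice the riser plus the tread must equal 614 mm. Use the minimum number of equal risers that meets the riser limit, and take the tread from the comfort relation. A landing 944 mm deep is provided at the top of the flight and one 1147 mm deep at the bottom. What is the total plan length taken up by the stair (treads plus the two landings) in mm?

7803 mm

At most 191 each: 4700/191 = 24.61, giving 25 risers.
R = 4700 ÷ 25 = 188 mm.
T = 614 − 2·188 = 238 mm, which satisfies the 230 mm minimum.
Going = (25 − 1) × 238 = 5712 mm.
Add landings: 5712 + 944 + 1147 = 7803 mm.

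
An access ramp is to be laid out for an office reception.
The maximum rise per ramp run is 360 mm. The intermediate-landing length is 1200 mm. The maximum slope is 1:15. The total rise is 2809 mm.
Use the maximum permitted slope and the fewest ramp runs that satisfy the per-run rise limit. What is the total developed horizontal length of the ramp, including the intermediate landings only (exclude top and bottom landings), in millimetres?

At most 360 each: 2809/360 = 7.80, giving 8 ramp runs. That means 7 intermediate landings.
Ramp run (horizontal) at 1:15: 2809 × 15 = 42135 mm.
Intermediate landings: 7 × 1200 = 8400 mm.
Developed length = 42135 + 8400 = 50535 mm.

50535 mm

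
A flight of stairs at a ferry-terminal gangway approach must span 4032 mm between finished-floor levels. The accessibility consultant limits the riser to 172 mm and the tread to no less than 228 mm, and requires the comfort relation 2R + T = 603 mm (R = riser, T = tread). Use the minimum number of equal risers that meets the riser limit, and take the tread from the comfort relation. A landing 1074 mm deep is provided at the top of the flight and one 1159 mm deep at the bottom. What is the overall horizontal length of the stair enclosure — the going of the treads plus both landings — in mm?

4032 / 172 = 23.44, so 24 risers are needed.
Each riser is 4032/24 = 168 mm (≤ 172 mm).
T = 603 − 2·168 = 267 mm, which satisfies the 228 mm minimum.
Treads = 24 − 1 = 23; going = 23 × 267 = 6141 mm.
Add landings: 6141 + 1074 + 1159 = 8374 mm.

8374 mm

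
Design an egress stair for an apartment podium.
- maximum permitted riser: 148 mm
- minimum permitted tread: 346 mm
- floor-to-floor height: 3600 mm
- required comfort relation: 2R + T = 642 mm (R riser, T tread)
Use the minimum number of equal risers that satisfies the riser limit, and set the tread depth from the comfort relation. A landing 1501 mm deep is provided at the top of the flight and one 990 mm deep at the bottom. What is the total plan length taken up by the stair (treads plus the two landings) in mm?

3600 / 148 = 24.324 → round up to 25 risers.
R = 3600 ÷ 25 = 144 mm.
From 2R + T = 642: T = 642 − 288 = 354 mm.
Treads = 25 − 1 = 24; going = 24 × 354 = 8496 mm.
Add landings: 8496 + 1501 + 990 = 10987 mm.

10987 mm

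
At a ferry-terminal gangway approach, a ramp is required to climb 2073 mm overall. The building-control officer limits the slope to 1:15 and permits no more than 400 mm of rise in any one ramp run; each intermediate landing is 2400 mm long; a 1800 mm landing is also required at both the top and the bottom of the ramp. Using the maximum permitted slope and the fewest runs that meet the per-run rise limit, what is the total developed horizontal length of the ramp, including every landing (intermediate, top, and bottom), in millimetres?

2073 / 400 = 5.183 → round up to 6 ramp runs. That means 5 intermediate landings.
Horizontal run for 2073 mm of rise at 1:15 is 2073 × 15 = 31095 mm.
5 intermediate landings contribute 5 × 2400 = 12000 mm.
Top and bottom landings: 2 × 1800 = 3600 mm.
Total = 31095 + 12000 + 3600 = 46695 mm.

46695 mm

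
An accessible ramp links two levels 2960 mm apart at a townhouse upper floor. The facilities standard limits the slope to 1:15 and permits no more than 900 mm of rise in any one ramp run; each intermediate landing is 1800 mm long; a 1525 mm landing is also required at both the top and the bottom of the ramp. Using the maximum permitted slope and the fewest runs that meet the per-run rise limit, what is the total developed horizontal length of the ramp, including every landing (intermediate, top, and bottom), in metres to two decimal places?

52.85 m

⌈2960/900⌉ = 4 ramp runs. That means 3 intermediate landings.
Ramp run (horizontal) at 1:15: 2960 × 15 = 44400 mm.
Intermediate landings: 3 × 1800 = 5400 mm.
Top and bottom landings: 2 × 1525 = 3050 mm.
Total = 44400 + 5400 + 3050 = 52850 mm.
= 52.85 m.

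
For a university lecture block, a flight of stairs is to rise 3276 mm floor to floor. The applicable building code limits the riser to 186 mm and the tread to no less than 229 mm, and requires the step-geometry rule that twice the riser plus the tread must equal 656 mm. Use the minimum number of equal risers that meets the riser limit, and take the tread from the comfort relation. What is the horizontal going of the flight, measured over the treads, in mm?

At most 186 each: 3276/186 = 17.61, giving 18 risers.
R = 3276 ÷ 18 = 182 mm.
Tread T = 656 − 2 × 182 = 292 mm (≥ 229 mm).
Treads = 18 − 1 = 17; going = 17 × 292 = 4964 mm.

4964 mm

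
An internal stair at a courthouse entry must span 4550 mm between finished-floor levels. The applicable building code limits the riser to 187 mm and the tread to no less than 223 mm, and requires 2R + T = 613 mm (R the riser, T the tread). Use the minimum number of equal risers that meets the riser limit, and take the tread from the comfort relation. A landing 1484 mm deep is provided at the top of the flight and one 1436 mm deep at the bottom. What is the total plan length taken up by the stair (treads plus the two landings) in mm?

8896 mm

4550 / 187 = 24.33, so 25 risers are needed.
Riser R = 4550 / 25 = 182 mm, within the 187 mm limit.
From 2R + T = 613: T = 613 − 364 = 249 mm.
25 risers give 24 treads; going = 24 × 249 = 5976 mm.
Add landings: 5976 + 1484 + 1436 = 8896 mm.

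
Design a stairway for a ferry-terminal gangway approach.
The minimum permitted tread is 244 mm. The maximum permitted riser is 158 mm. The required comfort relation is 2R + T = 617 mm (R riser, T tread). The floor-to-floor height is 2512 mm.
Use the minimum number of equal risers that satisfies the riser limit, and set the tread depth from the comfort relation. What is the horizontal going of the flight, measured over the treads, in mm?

4545 mm

2512 / 158 = 15.90, so 16 risers are needed.
R = 2512 ÷ 16 = 157 mm.
Tread T = 617 − 2 × 157 = 303 mm (≥ 244 mm).
Treads = 16 − 1 = 15; going = 15 × 303 = 4545 mm.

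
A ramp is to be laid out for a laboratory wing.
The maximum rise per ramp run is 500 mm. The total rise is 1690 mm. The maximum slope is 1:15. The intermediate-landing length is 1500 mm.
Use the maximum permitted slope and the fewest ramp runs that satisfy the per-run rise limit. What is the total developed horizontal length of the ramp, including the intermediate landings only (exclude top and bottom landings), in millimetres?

1690 / 500 = 3.38, so 4 ramp runs are needed. That means 3 intermediate landings.
Horizontal run for 1690 mm of rise at 1:15 is 1690 × 15 = 25350 mm.
Intermediate landings: 3 × 1500 = 4500 mm.
Developed length = 25350 + 4500 = 29850 mm.

29850 mm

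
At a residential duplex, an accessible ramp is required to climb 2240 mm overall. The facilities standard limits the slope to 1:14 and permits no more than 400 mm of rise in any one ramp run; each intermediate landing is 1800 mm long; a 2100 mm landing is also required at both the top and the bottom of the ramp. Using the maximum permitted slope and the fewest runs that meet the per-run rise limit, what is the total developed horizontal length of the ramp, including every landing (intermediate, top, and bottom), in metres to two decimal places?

44.56 m

2240 / 400 = 5.60, so 6 ramp runs are needed. That means 5 intermediate landings.
Horizontal run for 2240 mm of rise at 1:14 is 2240 × 14 = 31360 mm.
5 intermediate landings contribute 5 × 1800 = 9000 mm.
Top and bottom landings: 2 × 2100 = 4200 mm.
Total = 31360 + 9000 + 4200 = 44560 mm.
= 44.56 m.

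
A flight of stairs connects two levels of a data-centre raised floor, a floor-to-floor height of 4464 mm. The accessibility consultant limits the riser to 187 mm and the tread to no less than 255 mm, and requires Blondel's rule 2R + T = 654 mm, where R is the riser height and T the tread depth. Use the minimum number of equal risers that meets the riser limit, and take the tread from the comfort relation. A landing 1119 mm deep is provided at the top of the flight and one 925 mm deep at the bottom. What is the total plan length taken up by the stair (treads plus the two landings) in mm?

8530 mm

⌈4464/187⌉ = 24 risers.
Riser R = 4464 / 24 = 186 mm, within the 187 mm limit.
From 2R + T = 654: T = 654 − 372 = 282 mm.
Going = (24 − 1) × 282 = 6486 mm.
Add landings: 6486 + 1119 + 925 = 8530 mm.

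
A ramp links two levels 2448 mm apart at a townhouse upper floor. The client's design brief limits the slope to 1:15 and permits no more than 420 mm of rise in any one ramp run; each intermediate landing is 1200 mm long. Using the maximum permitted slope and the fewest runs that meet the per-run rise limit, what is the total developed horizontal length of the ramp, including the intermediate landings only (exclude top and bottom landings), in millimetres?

2448 / 420 = 5.829 → round up to 6 ramp runs. That means 5 intermediate landings.
Ramp run (horizontal) at 1:15: 2448 × 15 = 36720 mm.
5 intermediate landings contribute 5 × 1200 = 6000 mm.
Developed length = 36720 + 6000 = 42720 mm.

42720 mm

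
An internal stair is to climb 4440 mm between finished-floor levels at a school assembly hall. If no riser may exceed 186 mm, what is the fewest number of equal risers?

4440 / 186 = 23.87, so 24 risers are needed.

24 risers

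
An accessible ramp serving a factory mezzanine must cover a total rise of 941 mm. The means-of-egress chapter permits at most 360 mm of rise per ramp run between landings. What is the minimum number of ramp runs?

3 runs

941 / 360 = 2.61, so 3 ramp runs are needed.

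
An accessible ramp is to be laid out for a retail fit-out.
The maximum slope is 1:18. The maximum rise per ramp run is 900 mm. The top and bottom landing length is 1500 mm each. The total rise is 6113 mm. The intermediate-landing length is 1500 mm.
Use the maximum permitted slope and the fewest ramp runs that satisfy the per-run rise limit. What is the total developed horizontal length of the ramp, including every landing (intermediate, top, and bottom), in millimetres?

122034 mm

⌈6113/900⌉ = 7 ramp runs. That means 6 intermediate landings.
Ramp run (horizontal) at 1:18: 6113 × 18 = 110034 mm.
Intermediate landings: 6 × 1500 = 9000 mm.
Top and bottom landings: 2 × 1500 = 3000 mm.
Total = 110034 + 9000 + 3000 = 122034 mm.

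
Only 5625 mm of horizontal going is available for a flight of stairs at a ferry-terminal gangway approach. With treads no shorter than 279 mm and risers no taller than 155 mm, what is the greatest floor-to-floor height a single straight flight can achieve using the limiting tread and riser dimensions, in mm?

3255 mm

Treads that fit: ⌊5625 / 279⌋ = 20.
Risers = treads + 1 = 21.
Maximum height = 21 × 155 = 3255 mm.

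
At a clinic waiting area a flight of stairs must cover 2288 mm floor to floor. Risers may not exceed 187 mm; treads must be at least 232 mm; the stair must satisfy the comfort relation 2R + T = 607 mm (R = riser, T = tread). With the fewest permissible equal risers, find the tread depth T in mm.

255 mm

2288 / 187 = 12.24, so 13 risers are needed.
R = 2288 ÷ 13 = 176 mm.
T = 607 − 2·176 = 255 mm, which satisfies the 232 mm minimum.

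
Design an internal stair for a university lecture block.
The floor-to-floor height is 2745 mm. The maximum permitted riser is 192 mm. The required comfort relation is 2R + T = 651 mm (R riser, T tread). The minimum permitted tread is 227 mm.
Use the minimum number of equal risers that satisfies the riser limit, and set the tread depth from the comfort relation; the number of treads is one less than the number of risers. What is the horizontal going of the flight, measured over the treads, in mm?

3990 mm

⌈2745/192⌉ = 15 risers.
Riser R = 2745 / 15 = 183 mm, within the 192 mm limit.
From 2R + T = 651: T = 651 − 366 = 285 mm.
15 risers give 14 treads; going = 14 × 285 = 3990 mm.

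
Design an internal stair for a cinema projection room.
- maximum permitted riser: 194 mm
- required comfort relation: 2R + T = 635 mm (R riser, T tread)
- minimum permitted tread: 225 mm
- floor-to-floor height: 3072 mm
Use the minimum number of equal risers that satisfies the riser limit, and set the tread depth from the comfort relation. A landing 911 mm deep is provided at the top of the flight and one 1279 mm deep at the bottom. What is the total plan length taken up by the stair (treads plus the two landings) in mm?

5955 mm

At most 194 each: 3072/194 = 15.84, giving 16 risers.
Each riser is 3072/16 = 192 mm (≤ 194 mm).
From 2R + T = 635: T = 635 − 384 = 251 mm.
Treads = 16 − 1 = 15; going = 15 × 251 = 3765 mm.
Add landings: 3765 + 911 + 1279 = 5955 mm.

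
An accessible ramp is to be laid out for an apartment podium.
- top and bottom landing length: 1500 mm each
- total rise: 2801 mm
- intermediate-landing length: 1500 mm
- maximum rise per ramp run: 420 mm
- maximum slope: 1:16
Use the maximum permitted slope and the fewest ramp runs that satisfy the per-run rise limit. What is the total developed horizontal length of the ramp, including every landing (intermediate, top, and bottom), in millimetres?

56816 mm

2801 / 420 = 6.67, so 7 ramp runs are needed. That means 6 intermediate landings.
Ramp run (horizontal) at 1:16: 2801 × 16 = 44816 mm.
6 intermediate landings contribute 6 × 1500 = 9000 mm.
Top and bottom landings: 2 × 1500 = 3000 mm.
Total = 44816 + 9000 + 3000 = 56816 mm.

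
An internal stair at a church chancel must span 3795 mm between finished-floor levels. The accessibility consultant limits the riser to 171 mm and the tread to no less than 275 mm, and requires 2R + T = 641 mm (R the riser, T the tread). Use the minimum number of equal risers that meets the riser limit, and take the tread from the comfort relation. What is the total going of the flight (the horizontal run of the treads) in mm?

6842 mm

3795 / 171 = 22.19, so 23 risers are needed.
Riser R = 3795 / 23 = 165 mm, within the 171 mm limit.
Tread T = 641 − 2 × 165 = 311 mm (≥ 275 mm).
Going = (23 − 1) × 311 = 6842 mm.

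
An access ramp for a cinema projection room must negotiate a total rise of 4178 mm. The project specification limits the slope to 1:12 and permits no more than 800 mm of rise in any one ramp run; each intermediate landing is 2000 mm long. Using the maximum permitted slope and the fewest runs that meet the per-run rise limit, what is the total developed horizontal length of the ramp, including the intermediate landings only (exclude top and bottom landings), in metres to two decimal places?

60.14 m

⌈4178/800⌉ = 6 ramp runs. That means 5 intermediate landings.
Ramp run (horizontal) at 1:12: 4178 × 12 = 50136 mm.
5 intermediate landings contribute 5 × 2000 = 10000 mm.
Total developed length = 50136 + 10000 = 60136 mm.
= 60.14 m.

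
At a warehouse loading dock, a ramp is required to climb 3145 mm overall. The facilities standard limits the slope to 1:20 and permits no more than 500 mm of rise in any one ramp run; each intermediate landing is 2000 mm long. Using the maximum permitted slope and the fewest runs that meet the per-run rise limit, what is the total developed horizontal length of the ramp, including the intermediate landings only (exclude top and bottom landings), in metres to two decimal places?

74.90 m

3145 / 500 = 6.290 → round up to 7 ramp runs. That means 6 intermediate landings.
Ramp run (horizontal) at 1:20: 3145 × 20 = 62900 mm.
6 intermediate landings contribute 6 × 2000 = 12000 mm.
Total developed length = 62900 + 12000 = 74900 mm.
= 74.90 m.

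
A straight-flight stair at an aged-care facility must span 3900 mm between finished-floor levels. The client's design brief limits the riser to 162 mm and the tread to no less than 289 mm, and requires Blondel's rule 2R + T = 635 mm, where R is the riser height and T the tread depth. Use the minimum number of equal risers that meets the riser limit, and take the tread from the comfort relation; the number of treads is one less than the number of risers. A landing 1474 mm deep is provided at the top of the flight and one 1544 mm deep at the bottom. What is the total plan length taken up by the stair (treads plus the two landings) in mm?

⌈3900/162⌉ = 25 risers.
Each riser is 3900/25 = 156 mm (≤ 162 mm).
T = 635 − 2·156 = 323 mm, which satisfies the 289 mm minimum.
Treads = 25 − 1 = 24; going = 24 × 323 = 7752 mm.
Enclosure = 7752 + 1474 + 1544 = 10770 mm.

10770 mm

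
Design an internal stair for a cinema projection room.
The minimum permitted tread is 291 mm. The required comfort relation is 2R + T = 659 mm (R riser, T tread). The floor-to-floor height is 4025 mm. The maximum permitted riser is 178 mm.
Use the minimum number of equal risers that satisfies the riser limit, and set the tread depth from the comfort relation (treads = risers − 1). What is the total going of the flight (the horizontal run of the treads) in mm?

6798 mm

4025 / 178 = 22.612 → round up to 23 risers.
Each riser is 4025/23 = 175 mm (≤ 178 mm).
From 2R + T = 659: T = 659 − 350 = 309 mm.
Going = (23 − 1) × 309 = 6798 mm.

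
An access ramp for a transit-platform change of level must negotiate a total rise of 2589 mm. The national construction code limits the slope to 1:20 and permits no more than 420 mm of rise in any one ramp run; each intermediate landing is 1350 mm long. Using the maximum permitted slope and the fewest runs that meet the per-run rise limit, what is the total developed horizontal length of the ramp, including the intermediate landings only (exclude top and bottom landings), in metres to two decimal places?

59.88 m

2589 / 420 = 6.16, so 7 ramp runs are needed. That means 6 intermediate landings.
Ramp run (horizontal) at 1:20: 2589 × 20 = 51780 mm.
Intermediate landings: 6 × 1350 = 8100 mm.
Total developed length = 51780 + 8100 = 59880 mm.
= 59.88 m.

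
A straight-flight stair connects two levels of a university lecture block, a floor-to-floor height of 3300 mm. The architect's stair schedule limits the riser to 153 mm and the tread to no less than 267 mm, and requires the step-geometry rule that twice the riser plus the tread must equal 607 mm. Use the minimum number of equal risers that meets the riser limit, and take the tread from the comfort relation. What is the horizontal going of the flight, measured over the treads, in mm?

At most 153 each: 3300/153 = 21.57, giving 22 risers.
Each riser is 3300/22 = 150 mm (≤ 153 mm).
T = 607 − 2·150 = 307 mm, which satisfies the 267 mm minimum.
Treads = 22 − 1 = 21; going = 21 × 307 = 6447 mm.

6447 mm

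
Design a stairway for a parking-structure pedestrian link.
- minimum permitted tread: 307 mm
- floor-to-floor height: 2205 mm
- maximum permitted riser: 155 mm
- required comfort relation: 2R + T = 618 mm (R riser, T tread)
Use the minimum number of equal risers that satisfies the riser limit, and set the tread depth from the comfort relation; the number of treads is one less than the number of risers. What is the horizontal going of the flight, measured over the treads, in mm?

4536 mm

At most 155 each: 2205/155 = 14.23, giving 15 risers.
Riser R = 2205 / 15 = 147 mm, within the 155 mm limit.
Tread T = 618 − 2 × 147 = 324 mm (≥ 307 mm).
Treads = 15 − 1 = 14; going = 14 × 324 = 4536 mm.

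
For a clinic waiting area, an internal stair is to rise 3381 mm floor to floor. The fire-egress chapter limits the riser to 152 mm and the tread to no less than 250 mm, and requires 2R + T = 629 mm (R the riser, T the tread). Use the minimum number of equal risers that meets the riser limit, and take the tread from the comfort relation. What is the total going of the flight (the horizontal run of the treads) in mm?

3381 / 152 = 22.243 → round up to 23 risers.
Each riser is 3381/23 = 147 mm (≤ 152 mm).
T = 629 − 2·147 = 335 mm, which satisfies the 250 mm minimum.
Treads = 23 − 1 = 22; going = 22 × 335 = 7370 mm.

7370 mm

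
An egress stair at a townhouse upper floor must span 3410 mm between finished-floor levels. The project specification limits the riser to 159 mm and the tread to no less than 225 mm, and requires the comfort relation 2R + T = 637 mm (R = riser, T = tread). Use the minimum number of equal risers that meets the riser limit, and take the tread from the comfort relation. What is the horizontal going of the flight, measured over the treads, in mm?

6867 mm

⌈3410/159⌉ = 22 risers.
R = 3410 ÷ 22 = 155 mm.
Tread T = 637 − 2 × 155 = 327 mm (≥ 225 mm).
Treads = 22 − 1 = 21; going = 21 × 327 = 6867 mm.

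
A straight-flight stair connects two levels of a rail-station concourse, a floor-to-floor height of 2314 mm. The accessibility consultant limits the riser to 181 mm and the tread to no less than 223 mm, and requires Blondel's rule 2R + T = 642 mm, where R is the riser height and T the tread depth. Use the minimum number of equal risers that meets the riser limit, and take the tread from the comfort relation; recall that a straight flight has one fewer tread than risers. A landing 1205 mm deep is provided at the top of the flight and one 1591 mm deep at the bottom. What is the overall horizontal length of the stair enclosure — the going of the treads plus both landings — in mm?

2314 / 181 = 12.78, so 13 risers are needed.
R = 2314 ÷ 13 = 178 mm.
T = 642 − 2·178 = 286 mm, which satisfies the 223 mm minimum.
13 risers give 12 treads; going = 12 × 286 = 3432 mm.
Enclosure = 3432 + 1205 + 1591 = 6228 mm.

6228 mm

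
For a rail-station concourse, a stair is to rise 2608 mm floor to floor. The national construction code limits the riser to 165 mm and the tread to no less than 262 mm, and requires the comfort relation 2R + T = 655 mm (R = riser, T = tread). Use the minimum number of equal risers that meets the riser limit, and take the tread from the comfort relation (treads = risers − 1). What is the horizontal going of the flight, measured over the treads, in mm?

4935 mm

⌈2608/165⌉ = 16 risers.
R = 2608 ÷ 16 = 163 mm.
Tread T = 655 − 2 × 163 = 329 mm (≥ 262 mm).
16 risers give 15 treads; going = 15 × 329 = 4935 mm.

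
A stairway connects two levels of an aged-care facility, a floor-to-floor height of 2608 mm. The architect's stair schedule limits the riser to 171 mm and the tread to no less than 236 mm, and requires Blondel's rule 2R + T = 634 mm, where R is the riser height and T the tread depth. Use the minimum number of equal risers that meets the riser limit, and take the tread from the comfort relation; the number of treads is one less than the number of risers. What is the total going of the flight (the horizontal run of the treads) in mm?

4620 mm

2608 / 171 = 15.251 → round up to 16 risers.
R = 2608 ÷ 16 = 163 mm.
From 2R + T = 634: T = 634 − 326 = 308 mm.
Going = (16 − 1) × 308 = 4620 mm.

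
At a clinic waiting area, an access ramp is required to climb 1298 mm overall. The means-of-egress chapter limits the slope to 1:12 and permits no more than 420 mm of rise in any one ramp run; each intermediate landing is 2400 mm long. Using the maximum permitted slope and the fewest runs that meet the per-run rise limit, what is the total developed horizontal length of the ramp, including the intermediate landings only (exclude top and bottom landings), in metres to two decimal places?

⌈1298/420⌉ = 4 ramp runs. That means 3 intermediate landings.
Ramp run (horizontal) at 1:12: 1298 × 12 = 15576 mm.
Intermediate landings: 3 × 2400 = 7200 mm.
Total developed length = 15576 + 7200 = 22776 mm.
= 22.78 m.

22.78 m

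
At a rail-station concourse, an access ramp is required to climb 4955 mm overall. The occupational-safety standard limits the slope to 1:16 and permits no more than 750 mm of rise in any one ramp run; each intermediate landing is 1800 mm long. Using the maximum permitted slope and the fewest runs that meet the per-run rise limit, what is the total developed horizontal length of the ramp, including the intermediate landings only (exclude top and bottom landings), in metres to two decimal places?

⌈4955/750⌉ = 7 ramp runs. That means 6 intermediate landings.
Horizontal run for 4955 mm of rise at 1:16 is 4955 × 16 = 79280 mm.
Intermediate landings: 6 × 1800 = 10800 mm.
Developed length = 79280 + 10800 = 90080 mm.
= 90.08 m.

90.08 m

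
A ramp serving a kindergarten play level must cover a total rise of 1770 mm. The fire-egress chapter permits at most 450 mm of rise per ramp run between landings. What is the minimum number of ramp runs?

4 runs

1770 / 450 = 3.933 → round up to 4 ramp runs.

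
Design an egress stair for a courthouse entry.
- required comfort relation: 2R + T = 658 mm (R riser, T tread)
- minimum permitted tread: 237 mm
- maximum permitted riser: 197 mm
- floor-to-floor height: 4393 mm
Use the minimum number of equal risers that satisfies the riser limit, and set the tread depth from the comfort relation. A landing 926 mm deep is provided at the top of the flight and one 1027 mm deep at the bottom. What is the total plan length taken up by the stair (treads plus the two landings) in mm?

4393 / 197 = 22.30, so 23 risers are needed.
Riser R = 4393 / 23 = 191 mm, within the 197 mm limit.
Tread T = 658 − 2 × 191 = 276 mm (≥ 237 mm).
Going = (23 − 1) × 276 = 6072 mm.
Enclosure = 6072 + 926 + 1027 = 8025 mm.

8025 mm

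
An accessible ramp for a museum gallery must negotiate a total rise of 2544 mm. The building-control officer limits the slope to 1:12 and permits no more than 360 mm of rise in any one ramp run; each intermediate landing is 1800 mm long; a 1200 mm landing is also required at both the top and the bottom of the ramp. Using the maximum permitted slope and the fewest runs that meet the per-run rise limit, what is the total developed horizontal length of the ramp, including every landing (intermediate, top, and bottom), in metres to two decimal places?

45.53 m

2544 / 360 = 7.07, so 8 ramp runs are needed. That means 7 intermediate landings.
Horizontal run for 2544 mm of rise at 1:12 is 2544 × 12 = 30528 mm.
Intermediate landings: 7 × 1800 = 12600 mm.
Top and bottom landings: 2 × 1200 = 2400 mm.
Total = 30528 + 12600 + 2400 = 45528 mm.
= 45.53 m.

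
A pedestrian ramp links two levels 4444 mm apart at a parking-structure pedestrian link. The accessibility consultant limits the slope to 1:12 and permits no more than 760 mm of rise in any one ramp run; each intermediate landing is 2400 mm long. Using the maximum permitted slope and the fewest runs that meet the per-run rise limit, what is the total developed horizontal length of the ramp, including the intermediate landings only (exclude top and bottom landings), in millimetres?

At most 760 each: 4444/760 = 5.85, giving 6 ramp runs. That means 5 intermediate landings.
Ramp run (horizontal) at 1:12: 4444 × 12 = 53328 mm.
5 intermediate landings contribute 5 × 2400 = 12000 mm.
Developed length = 53328 + 12000 = 65328 mm.

65328 mm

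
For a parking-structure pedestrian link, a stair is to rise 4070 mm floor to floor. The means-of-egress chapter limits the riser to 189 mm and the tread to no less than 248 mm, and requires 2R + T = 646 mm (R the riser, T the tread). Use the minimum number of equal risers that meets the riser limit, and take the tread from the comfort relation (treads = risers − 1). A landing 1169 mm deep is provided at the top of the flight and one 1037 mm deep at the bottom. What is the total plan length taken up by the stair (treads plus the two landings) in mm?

8002 mm

4070 / 189 = 21.53, so 22 risers are needed.
Riser R = 4070 / 22 = 185 mm, within the 189 mm limit.
From 2R + T = 646: T = 646 − 370 = 276 mm.
Going = (22 − 1) × 276 = 5796 mm.
Enclosure = 5796 + 1169 + 1037 = 8002 mm.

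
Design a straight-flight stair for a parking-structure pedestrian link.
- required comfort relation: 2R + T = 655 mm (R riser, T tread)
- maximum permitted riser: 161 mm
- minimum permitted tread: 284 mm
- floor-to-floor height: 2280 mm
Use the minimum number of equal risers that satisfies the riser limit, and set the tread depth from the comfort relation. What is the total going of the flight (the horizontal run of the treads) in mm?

At most 161 each: 2280/161 = 14.16, giving 15 risers.
R = 2280 ÷ 15 = 152 mm.
From 2R + T = 655: T = 655 − 304 = 351 mm.
15 risers give 14 treads; going = 14 × 351 = 4914 mm.

4914 mm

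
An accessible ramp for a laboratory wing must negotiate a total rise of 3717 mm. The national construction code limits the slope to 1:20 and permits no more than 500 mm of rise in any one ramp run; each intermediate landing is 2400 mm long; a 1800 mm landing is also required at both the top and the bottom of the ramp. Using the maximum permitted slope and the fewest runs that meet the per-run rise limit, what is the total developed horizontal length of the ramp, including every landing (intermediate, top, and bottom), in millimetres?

⌈3717/500⌉ = 8 ramp runs. That means 7 intermediate landings.
Ramp run (horizontal) at 1:20: 3717 × 20 = 74340 mm.
7 intermediate landings contribute 7 × 2400 = 16800 mm.
Top and bottom landings: 2 × 1800 = 3600 mm.
Total = 74340 + 16800 + 3600 = 94740 mm.

94740 mm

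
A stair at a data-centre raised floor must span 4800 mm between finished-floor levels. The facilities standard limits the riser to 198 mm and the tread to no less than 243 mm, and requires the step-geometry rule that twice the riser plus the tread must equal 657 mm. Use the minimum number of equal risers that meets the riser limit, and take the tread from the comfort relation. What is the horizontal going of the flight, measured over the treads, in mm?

⌈4800/198⌉ = 25 risers.
R = 4800 ÷ 25 = 192 mm.
T = 657 − 2·192 = 273 mm, which satisfies the 243 mm minimum.
Going = (25 − 1) × 273 = 6552 mm.

6552 mm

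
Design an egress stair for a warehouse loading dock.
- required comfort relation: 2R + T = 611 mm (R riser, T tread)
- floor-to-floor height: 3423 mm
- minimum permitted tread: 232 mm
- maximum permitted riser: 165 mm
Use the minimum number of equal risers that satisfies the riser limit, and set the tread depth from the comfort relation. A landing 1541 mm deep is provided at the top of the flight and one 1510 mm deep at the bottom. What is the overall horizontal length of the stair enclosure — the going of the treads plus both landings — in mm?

At most 165 each: 3423/165 = 20.75, giving 21 risers.
Riser R = 3423 / 21 = 163 mm, within the 165 mm limit.
Tread T = 611 − 2 × 163 = 285 mm (≥ 232 mm).
Going = (21 − 1) × 285 = 5700 mm.
Add landings: 5700 + 1541 + 1510 = 8751 mm.

8751 mm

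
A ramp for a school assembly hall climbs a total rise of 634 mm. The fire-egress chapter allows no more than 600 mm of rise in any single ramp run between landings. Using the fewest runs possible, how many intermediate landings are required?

1 intermediate landings

At most 600 each: 634/600 = 1.06, giving 2 ramp runs.
2 runs are separated by 1 intermediate landings.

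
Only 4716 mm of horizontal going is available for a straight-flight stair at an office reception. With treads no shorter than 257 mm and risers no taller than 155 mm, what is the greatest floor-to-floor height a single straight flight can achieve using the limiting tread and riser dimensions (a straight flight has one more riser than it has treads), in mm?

2945 mm

Treads that fit: ⌊4716 / 257⌋ = 18.
Risers = treads + 1 = 19.
Maximum height = 19 × 155 = 2945 mm.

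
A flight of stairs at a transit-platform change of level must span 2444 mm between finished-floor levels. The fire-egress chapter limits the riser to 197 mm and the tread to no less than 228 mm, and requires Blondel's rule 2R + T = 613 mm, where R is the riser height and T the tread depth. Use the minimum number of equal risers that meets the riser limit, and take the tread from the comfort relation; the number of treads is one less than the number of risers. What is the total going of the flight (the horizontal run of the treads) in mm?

2844 mm

2444 / 197 = 12.41, so 13 risers are needed.
R = 2444 ÷ 13 = 188 mm.
T = 613 − 2·188 = 237 mm, which satisfies the 228 mm minimum.
Going = (13 − 1) × 237 = 2844 mm.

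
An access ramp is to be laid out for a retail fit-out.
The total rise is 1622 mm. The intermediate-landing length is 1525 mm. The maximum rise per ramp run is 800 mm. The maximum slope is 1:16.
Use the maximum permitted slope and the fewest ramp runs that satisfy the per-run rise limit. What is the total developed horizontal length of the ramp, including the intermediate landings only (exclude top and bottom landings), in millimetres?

1622 / 800 = 2.027 → round up to 3 ramp runs. That means 2 intermediate landings.
Ramp run (horizontal) at 1:16: 1622 × 16 = 25952 mm.
Intermediate landings: 2 × 1525 = 3050 mm.
Developed length = 25952 + 3050 = 29002 mm.

29002 mm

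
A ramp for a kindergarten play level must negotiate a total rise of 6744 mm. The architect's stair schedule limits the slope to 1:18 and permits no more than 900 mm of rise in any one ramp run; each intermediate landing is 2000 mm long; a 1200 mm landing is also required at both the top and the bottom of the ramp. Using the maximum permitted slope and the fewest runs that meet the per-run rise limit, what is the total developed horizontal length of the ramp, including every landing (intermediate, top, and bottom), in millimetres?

At most 900 each: 6744/900 = 7.49, giving 8 ramp runs. That means 7 intermediate landings.
Ramp run (horizontal) at 1:18: 6744 × 18 = 121392 mm.
7 intermediate landings contribute 7 × 2000 = 14000 mm.
Top and bottom landings: 2 × 1200 = 2400 mm.
Total = 121392 + 14000 + 2400 = 137792 mm.

137792 mm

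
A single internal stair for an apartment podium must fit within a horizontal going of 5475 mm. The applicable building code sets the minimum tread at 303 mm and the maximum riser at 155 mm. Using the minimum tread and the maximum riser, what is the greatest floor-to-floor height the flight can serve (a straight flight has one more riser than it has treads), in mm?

5475 / 303 = 18.07, so 18 treads fit.
Risers = treads + 1 = 19.
Maximum height = 19 × 155 = 2945 mm.

2945 mm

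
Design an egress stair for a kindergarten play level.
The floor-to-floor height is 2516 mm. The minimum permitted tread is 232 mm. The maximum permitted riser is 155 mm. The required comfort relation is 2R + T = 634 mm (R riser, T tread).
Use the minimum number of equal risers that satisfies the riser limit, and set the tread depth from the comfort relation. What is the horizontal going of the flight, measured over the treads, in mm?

2516 / 155 = 16.23, so 17 risers are needed.
Riser R = 2516 / 17 = 148 mm, within the 155 mm limit.
From 2R + T = 634: T = 634 − 296 = 338 mm.
Going = (17 − 1) × 338 = 5408 mm.

5408 mm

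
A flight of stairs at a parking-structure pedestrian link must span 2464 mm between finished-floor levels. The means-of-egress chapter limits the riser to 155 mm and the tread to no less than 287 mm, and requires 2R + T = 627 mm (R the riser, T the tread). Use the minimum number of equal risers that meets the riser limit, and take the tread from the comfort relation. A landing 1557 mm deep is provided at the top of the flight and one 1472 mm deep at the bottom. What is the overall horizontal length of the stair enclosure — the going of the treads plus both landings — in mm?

At most 155 each: 2464/155 = 15.90, giving 16 risers.
Riser R = 2464 / 16 = 154 mm, within the 155 mm limit.
From 2R + T = 627: T = 627 − 308 = 319 mm.
Treads = 16 − 1 = 15; going = 15 × 319 = 4785 mm.
Enclosure = 4785 + 1557 + 1472 = 7814 mm.

7814 mm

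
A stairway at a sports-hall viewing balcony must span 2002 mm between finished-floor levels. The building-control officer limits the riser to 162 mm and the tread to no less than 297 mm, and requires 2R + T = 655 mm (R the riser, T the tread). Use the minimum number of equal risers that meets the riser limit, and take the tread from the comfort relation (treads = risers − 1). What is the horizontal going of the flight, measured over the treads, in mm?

4164 mm

2002 / 162 = 12.358 → round up to 13 risers.
Riser R = 2002 / 13 = 154 mm, within the 162 mm limit.
T = 655 − 2·154 = 347 mm, which satisfies the 297 mm minimum.
Treads = 13 − 1 = 12; going = 12 × 347 = 4164 mm.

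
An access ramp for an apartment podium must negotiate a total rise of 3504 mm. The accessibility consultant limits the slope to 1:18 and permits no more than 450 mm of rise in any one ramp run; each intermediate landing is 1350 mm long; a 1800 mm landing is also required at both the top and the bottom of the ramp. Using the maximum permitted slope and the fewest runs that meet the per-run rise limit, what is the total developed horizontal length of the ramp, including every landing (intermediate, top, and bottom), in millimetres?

At most 450 each: 3504/450 = 7.79, giving 8 ramp runs. That means 7 intermediate landings.
Ramp run (horizontal) at 1:18: 3504 × 18 = 63072 mm.
7 intermediate landings contribute 7 × 1350 = 9450 mm.
Top and bottom landings: 2 × 1800 = 3600 mm.
Total = 63072 + 9450 + 3600 = 76122 mm.

76122 mm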